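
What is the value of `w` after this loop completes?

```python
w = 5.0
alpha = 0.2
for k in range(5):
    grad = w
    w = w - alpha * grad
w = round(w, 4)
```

Gradient descent: w = 5.0 * (1 - 0.2)^5
`w` takes the values: 5.0 → 4.0 → 3.2 → 2.56 → 2.048 → 1.6384

Answer: 1.6384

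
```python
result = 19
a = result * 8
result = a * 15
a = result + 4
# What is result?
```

Trace:
`result = 19` → result = 19
`a = result * 8` → a = 152
`result = a * 15` → result = 2280
`a = result + 4` → a = 2284
So result = 2280

Answer: 2280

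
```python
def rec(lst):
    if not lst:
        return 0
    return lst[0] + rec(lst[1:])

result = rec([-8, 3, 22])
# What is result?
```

(-8) + 3 + 22 + 0 = 17

Answer: 17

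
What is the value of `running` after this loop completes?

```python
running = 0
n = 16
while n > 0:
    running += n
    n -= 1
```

Sum 16 down to 1
`running` takes the values: 0 → 16 → 31 → 45 → 58 → 70 → 81 → 91 → 100 → 108 → 115 → 121 → 126 → 130 → 133 → 135 → 136

Answer: 136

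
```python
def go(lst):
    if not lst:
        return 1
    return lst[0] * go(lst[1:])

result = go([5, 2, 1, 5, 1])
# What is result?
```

Product over [5, 2, 1, 5, 1] = 5 * 2 * 1 * 5 * 1 = 50

Answer: 50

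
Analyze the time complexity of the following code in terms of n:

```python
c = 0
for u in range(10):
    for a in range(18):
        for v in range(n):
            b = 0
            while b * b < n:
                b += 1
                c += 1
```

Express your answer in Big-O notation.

Each loop level contributes: 1 × 1 × n × √n. Multiplying the contributions gives O(n√n).

Answer: O(n√n)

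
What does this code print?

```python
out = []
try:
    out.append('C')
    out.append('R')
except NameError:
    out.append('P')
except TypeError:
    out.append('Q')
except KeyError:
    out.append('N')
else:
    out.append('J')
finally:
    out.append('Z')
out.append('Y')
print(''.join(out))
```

Execution trace: 'C' (try body) → 'R' (try body, no exception) → 'J' (else) → 'Z' (finally) → 'Y' (after the try/except). Output: CRJZY

Answer: CRJZY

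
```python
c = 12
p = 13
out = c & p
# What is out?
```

Trace:
`c = 12` → c = 12
`p = 13` → p = 13
`out = c & p` → out = 12
So out = 12

Answer: 12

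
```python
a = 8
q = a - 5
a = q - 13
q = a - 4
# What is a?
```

Trace:
`a = 8` → a = 8
`q = a - 5` → q = 3
`a = q - 13` → a = -10
`q = a - 4` → q = -14
So a = -10

Answer: -10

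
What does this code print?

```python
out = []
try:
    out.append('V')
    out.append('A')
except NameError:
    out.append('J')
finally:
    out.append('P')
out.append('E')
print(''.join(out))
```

Execution trace: 'V' (try body) → 'A' (try body, no exception) → 'P' (finally) → 'E' (after the try/except). Output: VAPE

Answer: VAPE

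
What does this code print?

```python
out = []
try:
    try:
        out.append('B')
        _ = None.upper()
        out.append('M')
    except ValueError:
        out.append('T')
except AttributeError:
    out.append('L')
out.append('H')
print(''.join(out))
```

Execution trace: 'B' (inner try body) → 'L' (outer except AttributeError) → 'H' (after the try/except). Output: BLH

Answer: BLH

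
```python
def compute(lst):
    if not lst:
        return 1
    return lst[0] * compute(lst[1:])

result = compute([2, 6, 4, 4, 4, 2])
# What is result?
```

Product over [2, 6, 4, 4, 4, 2] = 2 * 6 * 4 * 4 * 4 * 2 = 1536

Answer: 1536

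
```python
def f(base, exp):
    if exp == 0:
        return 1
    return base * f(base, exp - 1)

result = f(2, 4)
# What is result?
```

f(2, 4) = 2 * 2 * 2 * 2 = 16

Answer: 16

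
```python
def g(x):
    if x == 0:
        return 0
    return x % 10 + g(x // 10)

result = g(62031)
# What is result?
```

Sum of digits of 62031: 1 + 3 + 0 + 2 + 6 = 12

Answer: 12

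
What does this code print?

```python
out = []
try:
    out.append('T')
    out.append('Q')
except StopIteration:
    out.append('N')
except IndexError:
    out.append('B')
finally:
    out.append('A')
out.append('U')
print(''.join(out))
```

Execution trace: 'T' (try body) → 'Q' (try body, no exception) → 'A' (finally) → 'U' (after the try/except). Output: TQAU

Answer: TQAU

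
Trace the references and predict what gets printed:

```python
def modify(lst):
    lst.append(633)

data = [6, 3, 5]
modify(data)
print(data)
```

Key concept: function modifies passed list.
Step by step:
`data = [6, 3, 5]` → data = [6, 3, 5]
`modify(data)` → data = [6, 3, 5, 633]
`print(data)` → prints [6, 3, 5, 633]

Answer: [6, 3, 5, 633]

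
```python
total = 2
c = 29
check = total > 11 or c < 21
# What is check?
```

Trace:
`total = 2` → total = 2
`c = 29` → c = 29
`check = total > 11 or c < 21` → check = False
So check = False

Answer: False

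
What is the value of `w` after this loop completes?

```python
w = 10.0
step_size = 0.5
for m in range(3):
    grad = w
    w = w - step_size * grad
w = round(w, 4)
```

Gradient descent: w = 10.0 * (1 - 0.5)^3
`w` takes the values: 10.0 → 5.0 → 2.5 → 1.25

Answer: 1.25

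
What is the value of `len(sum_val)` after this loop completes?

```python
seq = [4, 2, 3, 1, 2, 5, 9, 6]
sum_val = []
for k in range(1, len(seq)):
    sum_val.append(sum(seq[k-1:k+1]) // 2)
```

Number of 2-element averages
`sum_val` takes the values: [] → [3] → [3, 2] → [3, 2, 2] → [3, 2, 2, 1] → [3, 2, 2, 1, 3] → [3, 2, 2, 1, 3, 7] → [3, 2, 2, 1, 3, 7, 7]
So `len(sum_val)` = 7

Answer: 7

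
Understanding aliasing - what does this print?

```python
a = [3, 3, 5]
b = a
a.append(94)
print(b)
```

Key concept: basic list aliasing.
Step by step:
`a = [3, 3, 5]` → a = [3, 3, 5]
`b = a` → b = [3, 3, 5] (same object as a)
`a.append(94)` → a = [3, 3, 5, 94] (same object as b); b = [3, 3, 5, 94] (same object as a)
`print(b)` → prints [3, 3, 5, 94]

Answer: [3, 3, 5, 94]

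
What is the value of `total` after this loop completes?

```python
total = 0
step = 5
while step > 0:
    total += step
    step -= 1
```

Sum 5 down to 1
`total` takes the values: 0 → 5 → 9 → 12 → 14 → 15

Answer: 15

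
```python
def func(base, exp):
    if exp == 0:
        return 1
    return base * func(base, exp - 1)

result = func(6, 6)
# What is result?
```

func(6, 6) = 6 * 6 * 6 * 6 * 6 * 6 = 46656

Answer: 46656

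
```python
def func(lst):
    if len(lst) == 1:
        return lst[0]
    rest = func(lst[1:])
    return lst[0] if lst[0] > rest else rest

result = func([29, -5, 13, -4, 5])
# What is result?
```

Recursive max over [29, -5, 13, -4, 5] = 29

Answer: 29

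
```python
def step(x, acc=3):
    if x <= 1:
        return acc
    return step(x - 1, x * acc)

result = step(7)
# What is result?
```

Accumulator trace (n, acc): (7, 3) -> (6, 21) -> (5, 126) -> (4, 630) -> (3, 2520) -> (2, 7560) -> (1, 15120) -> return 15120

Answer: 15120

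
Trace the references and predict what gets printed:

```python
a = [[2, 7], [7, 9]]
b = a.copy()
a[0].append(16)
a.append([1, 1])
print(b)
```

Key concept: shallow copy with nested lists.
Step by step:
`a = [[2, 7], [7, 9]]` → a = [[2, 7], [7, 9]]
`b = a.copy()` → b = [[2, 7], [7, 9]]
`a[0].append(16)` → a = [[2, 7, 16], [7, 9]]; b = [[2, 7, 16], [7, 9]]
`a.append([1, 1])` → a = [[2, 7, 16], [7, 9], [1, 1]]
`print(b)` → prints [[2, 7, 16], [7, 9]]

Answer: [[2, 7, 16], [7, 9]]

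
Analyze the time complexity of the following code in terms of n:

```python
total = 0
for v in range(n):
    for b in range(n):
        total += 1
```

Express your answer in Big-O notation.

Each loop level contributes: n × n. Multiplying the contributions gives O(n^2).

Answer: O(n^2)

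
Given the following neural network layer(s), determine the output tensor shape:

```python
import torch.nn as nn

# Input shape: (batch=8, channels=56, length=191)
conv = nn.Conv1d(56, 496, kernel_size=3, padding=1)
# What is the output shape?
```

Input: (8, 56, 191) -> Output: (8, 496, 191)

Answer: (8, 496, 191)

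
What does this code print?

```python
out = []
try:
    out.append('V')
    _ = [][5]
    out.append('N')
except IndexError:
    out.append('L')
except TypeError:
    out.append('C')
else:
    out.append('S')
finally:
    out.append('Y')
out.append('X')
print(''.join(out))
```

Execution trace: 'V' (try body) → 'L' (except IndexError) → 'Y' (finally) → 'X' (after the try/except). Output: VLYX

Answer: VLYX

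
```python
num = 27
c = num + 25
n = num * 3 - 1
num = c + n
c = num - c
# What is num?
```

Trace:
`num = 27` → num = 27
`c = num + 25` → c = 52
`n = num * 3 - 1` → n = 80
`num = c + n` → num = 132
`c = num - c` → c = 80
So num = 132

Answer: 132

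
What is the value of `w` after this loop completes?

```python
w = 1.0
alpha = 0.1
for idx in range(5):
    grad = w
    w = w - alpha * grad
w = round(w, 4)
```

Gradient descent: w = 1.0 * (1 - 0.1)^5
`w` takes the values: 1.0 → 0.9 → 0.81 → 0.729 → 0.6561 → 0.59049 → 0.5905

Answer: 0.5905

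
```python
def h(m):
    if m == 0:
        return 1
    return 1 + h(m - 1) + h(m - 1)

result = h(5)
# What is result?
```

h(m) = 1 + 2·h(m-1), h(0)=1. Closed form: (1+1)·2^5 - 1 = 63.

Answer: 63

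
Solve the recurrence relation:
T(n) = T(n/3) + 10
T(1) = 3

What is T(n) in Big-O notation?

Each step divides n by 3 and adds 10. After log_3(n) steps we reach T(1)=3. So T(n) = 10·log_3(n) + 3 = O(log n).

Answer: O(log n)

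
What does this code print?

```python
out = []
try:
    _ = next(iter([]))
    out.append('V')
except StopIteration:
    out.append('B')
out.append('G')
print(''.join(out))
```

Execution trace: 'B' (except StopIteration) → 'G' (after the try/except). Output: BG

Answer: BG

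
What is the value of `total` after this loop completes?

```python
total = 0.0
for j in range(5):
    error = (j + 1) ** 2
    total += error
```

Sum of squared losses 1² + 2² + ... + 5²
`total` takes the values: 0.0 → 1.0 → 5.0 → 14.0 → 30.0 → 55.0

Answer: 55.0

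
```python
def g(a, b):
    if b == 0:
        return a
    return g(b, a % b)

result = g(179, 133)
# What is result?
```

g(179, 133) -> g(133, 46) -> g(46, 41) -> g(41, 5) -> g(5, 1) -> g(1, 0) -> 1

Answer: 1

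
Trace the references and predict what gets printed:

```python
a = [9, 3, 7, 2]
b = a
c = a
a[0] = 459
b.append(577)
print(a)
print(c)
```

Key concept: multiple aliases.
Step by step:
`a = [9, 3, 7, 2]` → a = [9, 3, 7, 2]
`b = a` → b = [9, 3, 7, 2] (same object as a)
`c = a` → c = [9, 3, 7, 2] (same object as a, b)
`a[0] = 459` → a = [459, 3, 7, 2] (same object as b, c); b = [459, 3, 7, 2] (same object as a, c); c = [459, 3, 7, 2] (same object as a, b)
`b.append(577)` → a = [459, 3, 7, 2, 577] (same object as b, c); b = [459, 3, 7, 2, 577] (same object as a, c); c = [459, 3, 7, 2, 577] (same object as a, b)
`print(a)` → prints [459, 3, 7, 2, 577]
`print(c)` → prints [459, 3, 7, 2, 577]

Answer:
[459, 3, 7, 2, 577]
[459, 3, 7, 2, 577]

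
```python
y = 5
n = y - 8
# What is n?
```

Trace:
`y = 5` → y = 5
`n = y - 8` → n = -3
So n = -3

Answer: -3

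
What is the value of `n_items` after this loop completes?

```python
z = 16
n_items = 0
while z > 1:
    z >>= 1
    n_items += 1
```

Count right shifts until 1
`n_items` takes the values: 0 → 1 → 2 → 3 → 4

Answer: 4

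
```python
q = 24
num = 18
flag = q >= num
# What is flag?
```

Trace:
`q = 24` → q = 24
`num = 18` → num = 18
`flag = q >= num` → flag = True
So flag = True

Answer: True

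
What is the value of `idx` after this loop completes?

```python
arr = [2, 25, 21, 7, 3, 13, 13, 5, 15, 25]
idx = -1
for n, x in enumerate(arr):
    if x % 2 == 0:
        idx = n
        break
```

First even number index in [2, 25, 21, 7, 3, 13, 13, 5, 15, 25]
`idx` takes the values: -1 → 0

Answer: 0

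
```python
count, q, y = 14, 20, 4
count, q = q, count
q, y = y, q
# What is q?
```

Trace:
`count, q, y = 14, 20, 4` → count = 14; q = 20; y = 4
`count, q = q, count` → count = 20; q = 14
`q, y = y, q` → q = 4; y = 14
So q = 4

Answer: 4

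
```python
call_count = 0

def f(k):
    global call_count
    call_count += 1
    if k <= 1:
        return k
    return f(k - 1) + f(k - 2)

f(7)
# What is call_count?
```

Calls(k) = 1 + Calls(k-1) + Calls(k-2); Calls(0)=Calls(1)=1. For k=7 this gives 41.

Answer: 41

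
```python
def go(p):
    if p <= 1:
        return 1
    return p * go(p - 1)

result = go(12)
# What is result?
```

go(12) = 12 * 11 * 10 * 9 * 8 * 7 * 6 * 5 * 4 * 3 * 2 * 1 = 479001600

Answer: 479001600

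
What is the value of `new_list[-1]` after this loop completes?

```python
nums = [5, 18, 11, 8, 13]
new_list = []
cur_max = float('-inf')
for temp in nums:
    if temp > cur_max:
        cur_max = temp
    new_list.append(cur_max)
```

Running max ends at 18
`new_list` takes the values: [] → [5] → [5, 18] → [5, 18, 18] → [5, 18, 18, 18] → [5, 18, 18, 18, 18]
So `new_list[-1]` = 18

Answer: 18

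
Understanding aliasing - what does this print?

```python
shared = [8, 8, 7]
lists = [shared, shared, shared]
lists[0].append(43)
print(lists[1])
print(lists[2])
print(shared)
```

Key concept: list of same reference.
Step by step:
`shared = [8, 8, 7]` → shared = [8, 8, 7]
`lists = [shared, shared, shared]` → lists = [[8, 8, 7], [8, 8, 7], [8, 8, 7]]
`lists[0].append(43)` → shared = [8, 8, 7, 43]; lists = [[8, 8, 7, 43], [8, 8, 7, 43], [8, 8, 7, 43]]
`print(lists[1])` → prints [8, 8, 7, 43]
`print(lists[2])` → prints [8, 8, 7, 43]
`print(shared)` → prints [8, 8, 7, 43]

Answer:
[8, 8, 7, 43]
[8, 8, 7, 43]
[8, 8, 7, 43]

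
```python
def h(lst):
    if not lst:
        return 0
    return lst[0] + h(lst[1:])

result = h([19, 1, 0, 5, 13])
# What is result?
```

19 + 1 + 0 + 5 + 13 + 0 = 38

Answer: 38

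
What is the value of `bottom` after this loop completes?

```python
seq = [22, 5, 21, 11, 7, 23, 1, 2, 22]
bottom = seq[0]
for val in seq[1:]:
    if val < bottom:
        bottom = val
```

Minimum of [22, 5, 21, 11, 7, 23, 1, 2, 22]
`bottom` takes the values: 22 → 5 → 1

Answer: 1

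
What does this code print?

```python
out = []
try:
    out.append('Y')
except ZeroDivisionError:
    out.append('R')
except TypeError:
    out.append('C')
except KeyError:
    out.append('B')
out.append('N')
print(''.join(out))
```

Execution trace: 'Y' (try body, no exception) → 'N' (after the try/except). Output: YN

Answer: YN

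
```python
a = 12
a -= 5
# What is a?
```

Trace:
`a = 12` → a = 12
`a -= 5` → a = 7
So a = 7

Answer: 7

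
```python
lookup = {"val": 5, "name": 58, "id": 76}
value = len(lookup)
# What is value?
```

Trace:
`lookup = {"val": 5, "name": 58, "id": 76}` → lookup = {'val': 5, 'name': 58, 'id': 76}
`value = len(lookup)` → value = 3
So value = 3

Answer: 3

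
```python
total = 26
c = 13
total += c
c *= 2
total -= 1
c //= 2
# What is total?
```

Trace:
`total = 26` → total = 26
`c = 13` → c = 13
`total += c` → total = 39
`c *= 2` → c = 26
`total -= 1` → total = 38
`c //= 2` → c = 13
So total = 38

Answer: 38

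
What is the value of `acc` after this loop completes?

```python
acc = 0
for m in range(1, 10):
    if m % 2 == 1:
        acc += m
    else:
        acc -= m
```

Add odd, subtract even
`acc` takes the values: 0 → 1 → -1 → 2 → -2 → 3 → -3 → 4 → -4 → 5

Answer: 5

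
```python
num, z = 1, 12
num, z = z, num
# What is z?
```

Trace:
`num, z = 1, 12` → num = 1; z = 12
`num, z = z, num` → num = 12; z = 1
So z = 1

Answer: 1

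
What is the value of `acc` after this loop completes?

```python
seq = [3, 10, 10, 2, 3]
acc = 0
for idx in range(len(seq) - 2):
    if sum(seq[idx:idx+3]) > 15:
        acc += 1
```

Count windows with sum > 15
`acc` takes the values: 0 → 1 → 2

Answer: 2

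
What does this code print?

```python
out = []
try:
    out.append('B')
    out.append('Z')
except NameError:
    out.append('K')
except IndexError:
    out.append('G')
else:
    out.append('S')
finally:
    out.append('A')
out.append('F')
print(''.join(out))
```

Execution trace: 'B' (try body) → 'Z' (try body, no exception) → 'S' (else) → 'A' (finally) → 'F' (after the try/except). Output: BZSAF

Answer: BZSAF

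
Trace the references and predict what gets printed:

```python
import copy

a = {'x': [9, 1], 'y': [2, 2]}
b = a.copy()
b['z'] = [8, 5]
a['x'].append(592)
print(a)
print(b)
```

Key concept: shallow copy of dict with mutable values.
Step by step:
`a = {'x': [9, 1], 'y': [2, 2]}` → a = {'x': [9, 1], 'y': [2, 2]}
`b = a.copy()` → b = {'x': [9, 1], 'y': [2, 2]}
`b['z'] = [8, 5]` → b = {'x': [9, 1], 'y': [2, 2], 'z': [8, 5]}
`a['x'].append(592)` → a = {'x': [9, 1, 592], 'y': [2, 2]}; b = {'x': [9, 1, 592], 'y': [2, 2], 'z': [8, 5]}
`print(a)` → prints {'x': [9, 1, 592], 'y': [2, 2]}
`print(b)` → prints {'x': [9, 1, 592], 'y': [2, 2], 'z': [8, 5]}

Answer:
{'x': [9, 1, 592], 'y': [2, 2]}
{'x': [9, 1, 592], 'y': [2, 2], 'z': [8, 5]}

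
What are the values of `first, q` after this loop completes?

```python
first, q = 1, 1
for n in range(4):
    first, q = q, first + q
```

Fibonacci: after 4 iterations
`first, q` takes the values: (1, 1) → (1, 2) → (2, 3) → (3, 5) → (5, 8)

Answer: 5, 8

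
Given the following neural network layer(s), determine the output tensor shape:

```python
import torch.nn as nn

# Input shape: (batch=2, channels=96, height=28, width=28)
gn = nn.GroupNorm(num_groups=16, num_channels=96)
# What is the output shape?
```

Input: (2, 96, 28, 28) -> Output: (2, 96, 28, 28)

Answer: (2, 96, 28, 28)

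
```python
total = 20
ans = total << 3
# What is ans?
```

Trace:
`total = 20` → total = 20
`ans = total << 3` → ans = 160
So ans = 160

Answer: 160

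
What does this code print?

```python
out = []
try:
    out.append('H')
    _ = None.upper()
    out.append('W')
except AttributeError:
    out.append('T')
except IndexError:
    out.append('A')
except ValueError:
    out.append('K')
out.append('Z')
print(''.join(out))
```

Execution trace: 'H' (try body) → 'T' (except AttributeError) → 'Z' (after the try/except). Output: HTZ

Answer: HTZ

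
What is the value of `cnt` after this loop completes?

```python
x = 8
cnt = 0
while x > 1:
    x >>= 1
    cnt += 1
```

Count right shifts until 1
`cnt` takes the values: 0 → 1 → 2 → 3

Answer: 3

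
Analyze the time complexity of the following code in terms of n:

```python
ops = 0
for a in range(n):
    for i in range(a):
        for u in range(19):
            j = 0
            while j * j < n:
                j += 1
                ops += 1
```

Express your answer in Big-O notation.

Each loop level contributes: n × n × 1 × √n. Multiplying the contributions gives O(n^2√n).

Answer: O(n^2√n)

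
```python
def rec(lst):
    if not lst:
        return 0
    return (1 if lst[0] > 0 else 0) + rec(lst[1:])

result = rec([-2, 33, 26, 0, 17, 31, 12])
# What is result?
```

Count of positive elements in [-2, 33, 26, 0, 17, 31, 12] = 5

Answer: 5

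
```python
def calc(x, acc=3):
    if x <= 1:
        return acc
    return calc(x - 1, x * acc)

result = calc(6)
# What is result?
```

Accumulator trace (n, acc): (6, 3) -> (5, 18) -> (4, 90) -> (3, 360) -> (2, 1080) -> (1, 2160) -> return 2160

Answer: 2160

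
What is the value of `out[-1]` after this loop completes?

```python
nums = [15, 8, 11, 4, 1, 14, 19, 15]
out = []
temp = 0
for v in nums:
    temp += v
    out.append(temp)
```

Cumulative sum ends at 87
`out` takes the values: [] → [15] → [15, 23] → [15, 23, 34] → [15, 23, 34, 38] → [15, 23, 34, 38, 39] → [15, 23, 34, 38, 39, 53] → [15, 23, 34, 38, 39, 53, 72] → [15, 23, 34, 38, 39, 53, 72, 87]
So `out[-1]` = 87

Answer: 87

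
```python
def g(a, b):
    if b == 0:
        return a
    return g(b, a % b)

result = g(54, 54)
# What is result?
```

g(54, 54) -> g(54, 0) -> 54

Answer: 54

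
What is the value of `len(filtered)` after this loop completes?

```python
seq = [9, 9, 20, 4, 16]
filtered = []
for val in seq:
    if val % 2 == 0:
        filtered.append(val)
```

Count even numbers in [9, 9, 20, 4, 16]
`filtered` takes the values: [] → [20] → [20, 4] → [20, 4, 16]
So `len(filtered)` = 3

Answer: 3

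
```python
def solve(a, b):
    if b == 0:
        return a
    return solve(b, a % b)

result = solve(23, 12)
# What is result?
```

solve(23, 12) -> solve(12, 11) -> solve(11, 1) -> solve(1, 0) -> 1

Answer: 1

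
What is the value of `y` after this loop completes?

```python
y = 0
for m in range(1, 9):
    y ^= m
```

XOR of 1 to 8
`y` takes the values: 0 → 1 → 3 → 0 → 4 → 1 → 7 → 0 → 8

Answer: 8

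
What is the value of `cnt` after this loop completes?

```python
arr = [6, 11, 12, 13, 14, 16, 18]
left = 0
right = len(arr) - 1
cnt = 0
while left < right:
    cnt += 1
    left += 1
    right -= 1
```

Iterations until pointers meet (list length 7)
`cnt` takes the values: 0 → 1 → 2 → 3

Answer: 3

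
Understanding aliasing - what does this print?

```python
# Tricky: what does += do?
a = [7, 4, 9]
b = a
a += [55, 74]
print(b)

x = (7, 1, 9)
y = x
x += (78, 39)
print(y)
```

Key concept: += behavior differs for mutable vs immutable.
Step by step:
`a = [7, 4, 9]` → a = [7, 4, 9]
`b = a` → b = [7, 4, 9] (same object as a)
`a += [55, 74]` → a = [7, 4, 9, 55, 74] (same object as b); b = [7, 4, 9, 55, 74] (same object as a)
`print(b)` → prints [7, 4, 9, 55, 74]
`x = (7, 1, 9)` → x = (7, 1, 9)
`y = x` → y = (7, 1, 9)
`x += (78, 39)` → x = (7, 1, 9, 78, 39)
`print(y)` → prints (7, 1, 9)

Answer:
[7, 4, 9, 55, 74]
(7, 1, 9)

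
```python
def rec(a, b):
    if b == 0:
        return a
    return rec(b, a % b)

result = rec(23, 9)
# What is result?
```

rec(23, 9) -> rec(9, 5) -> rec(5, 4) -> rec(4, 1) -> rec(1, 0) -> 1

Answer: 1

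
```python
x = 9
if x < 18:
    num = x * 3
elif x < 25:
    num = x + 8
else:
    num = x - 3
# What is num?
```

Trace:
`x = 9` → x = 9
`if x < 18: ...` → x < 18 is True → num = 27
So num = 27

Answer: 27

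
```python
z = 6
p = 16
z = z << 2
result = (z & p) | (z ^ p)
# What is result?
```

Trace:
`z = 6` → z = 6
`p = 16` → p = 16
`z = z << 2` → z = 24
`result = (z & p) | (z ^ p)` → result = 24
So result = 24

Answer: 24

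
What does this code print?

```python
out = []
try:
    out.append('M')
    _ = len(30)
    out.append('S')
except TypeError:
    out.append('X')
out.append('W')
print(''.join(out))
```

Execution trace: 'M' (try body) → 'X' (except TypeError) → 'W' (after the try/except). Output: MXW

Answer: MXW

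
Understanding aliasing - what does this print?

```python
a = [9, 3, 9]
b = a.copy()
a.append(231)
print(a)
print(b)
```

Key concept: list.copy() creates independent copy.
Step by step:
`a = [9, 3, 9]` → a = [9, 3, 9]
`b = a.copy()` → b = [9, 3, 9]
`a.append(231)` → a = [9, 3, 9, 231]
`print(a)` → prints [9, 3, 9, 231]
`print(b)` → prints [9, 3, 9]

Answer:
[9, 3, 9, 231]
[9, 3, 9]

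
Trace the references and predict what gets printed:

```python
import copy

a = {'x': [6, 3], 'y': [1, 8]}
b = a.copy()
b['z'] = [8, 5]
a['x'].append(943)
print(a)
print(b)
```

Key concept: shallow copy of dict with mutable values.
Step by step:
`a = {'x': [6, 3], 'y': [1, 8]}` → a = {'x': [6, 3], 'y': [1, 8]}
`b = a.copy()` → b = {'x': [6, 3], 'y': [1, 8]}
`b['z'] = [8, 5]` → b = {'x': [6, 3], 'y': [1, 8], 'z': [8, 5]}
`a['x'].append(943)` → a = {'x': [6, 3, 943], 'y': [1, 8]}; b = {'x': [6, 3, 943], 'y': [1, 8], 'z': [8, 5]}
`print(a)` → prints {'x': [6, 3, 943], 'y': [1, 8]}
`print(b)` → prints {'x': [6, 3, 943], 'y': [1, 8], 'z': [8, 5]}

Answer:
{'x': [6, 3, 943], 'y': [1, 8]}
{'x': [6, 3, 943], 'y': [1, 8], 'z': [8, 5]}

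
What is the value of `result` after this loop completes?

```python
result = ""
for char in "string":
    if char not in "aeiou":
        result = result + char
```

Remove vowels from 'string'
`result` takes the values: "" → "s" → "st" → "str" → "strn" → "strng"

Answer: "strng"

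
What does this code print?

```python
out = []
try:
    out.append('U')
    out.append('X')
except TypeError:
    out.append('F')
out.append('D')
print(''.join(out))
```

Execution trace: 'U' (try body) → 'X' (try body, no exception) → 'D' (after the try/except). Output: UXD

Answer: UXD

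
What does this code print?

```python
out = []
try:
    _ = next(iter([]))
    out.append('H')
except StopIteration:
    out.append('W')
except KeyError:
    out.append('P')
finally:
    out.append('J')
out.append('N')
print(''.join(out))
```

Execution trace: 'W' (except StopIteration) → 'J' (finally) → 'N' (after the try/except). Output: WJN

Answer: WJN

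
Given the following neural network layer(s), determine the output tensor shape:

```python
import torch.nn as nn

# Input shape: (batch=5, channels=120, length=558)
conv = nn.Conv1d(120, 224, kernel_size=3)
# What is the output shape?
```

Input: (5, 120, 558) -> Output: (5, 224, 556)

Answer: (5, 224, 556)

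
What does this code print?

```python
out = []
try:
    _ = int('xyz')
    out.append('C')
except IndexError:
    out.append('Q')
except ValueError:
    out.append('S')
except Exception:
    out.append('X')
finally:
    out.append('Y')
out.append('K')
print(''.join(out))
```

Execution trace: 'S' (except ValueError) → 'Y' (finally) → 'K' (after the try/except). Output: SYK

Answer: SYK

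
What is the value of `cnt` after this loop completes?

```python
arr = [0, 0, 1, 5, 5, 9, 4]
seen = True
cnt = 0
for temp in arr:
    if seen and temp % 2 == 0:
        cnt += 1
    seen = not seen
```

Count even values at even positions
`cnt` takes the values: 0 → 1 → 2

Answer: 2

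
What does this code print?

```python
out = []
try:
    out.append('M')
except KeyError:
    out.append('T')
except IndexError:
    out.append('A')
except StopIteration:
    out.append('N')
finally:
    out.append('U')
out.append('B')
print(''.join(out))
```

Execution trace: 'M' (try body, no exception) → 'U' (finally) → 'B' (after the try/except). Output: MUB

Answer: MUB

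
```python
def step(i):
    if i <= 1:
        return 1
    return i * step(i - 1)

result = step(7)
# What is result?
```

step(7) = 7 * 6 * 5 * 4 * 3 * 2 * 1 = 5040

Answer: 5040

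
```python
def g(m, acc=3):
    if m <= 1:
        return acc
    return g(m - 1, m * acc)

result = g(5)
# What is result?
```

Accumulator trace (n, acc): (5, 3) -> (4, 15) -> (3, 60) -> (2, 180) -> (1, 360) -> return 360

Answer: 360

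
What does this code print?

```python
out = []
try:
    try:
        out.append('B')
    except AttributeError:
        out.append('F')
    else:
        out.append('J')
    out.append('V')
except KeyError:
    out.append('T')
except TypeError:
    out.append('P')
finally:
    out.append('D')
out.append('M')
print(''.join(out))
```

Execution trace: 'B' (inner try body, no exception) → 'J' (inner else) → 'V' (try body, no exception) → 'D' (finally) → 'M' (after the try/except). Output: BJVDM

Answer: BJVDM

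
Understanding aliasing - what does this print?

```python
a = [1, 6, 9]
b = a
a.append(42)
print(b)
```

Key concept: basic list aliasing.
Step by step:
`a = [1, 6, 9]` → a = [1, 6, 9]
`b = a` → b = [1, 6, 9] (same object as a)
`a.append(42)` → a = [1, 6, 9, 42] (same object as b); b = [1, 6, 9, 42] (same object as a)
`print(b)` → prints [1, 6, 9, 42]

Answer: [1, 6, 9, 42]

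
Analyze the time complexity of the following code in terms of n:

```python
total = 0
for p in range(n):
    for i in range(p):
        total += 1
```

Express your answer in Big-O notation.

Each loop level contributes: n × n. Multiplying the contributions gives O(n^2).

Answer: O(n^2)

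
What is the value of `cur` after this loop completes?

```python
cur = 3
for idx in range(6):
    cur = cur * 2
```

Multiply by 2, 6 times: 3 * 2^6 = 192
`cur` takes the values: 3 → 6 → 12 → 24 → 48 → 96 → 192

Answer: 192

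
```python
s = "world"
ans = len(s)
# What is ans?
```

Trace:
`s = "world"` → s = 'world'
`ans = len(s)` → ans = 5
So ans = 5

Answer: 5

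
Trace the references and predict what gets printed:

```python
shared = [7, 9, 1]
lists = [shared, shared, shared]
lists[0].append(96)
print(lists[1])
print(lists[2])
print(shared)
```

Key concept: list of same reference.
Step by step:
`shared = [7, 9, 1]` → shared = [7, 9, 1]
`lists = [shared, shared, shared]` → lists = [[7, 9, 1], [7, 9, 1], [7, 9, 1]]
`lists[0].append(96)` → shared = [7, 9, 1, 96]; lists = [[7, 9, 1, 96], [7, 9, 1, 96], [7, 9, 1, 96]]
`print(lists[1])` → prints [7, 9, 1, 96]
`print(lists[2])` → prints [7, 9, 1, 96]
`print(shared)` → prints [7, 9, 1, 96]

Answer:
[7, 9, 1, 96]
[7, 9, 1, 96]
[7, 9, 1, 96]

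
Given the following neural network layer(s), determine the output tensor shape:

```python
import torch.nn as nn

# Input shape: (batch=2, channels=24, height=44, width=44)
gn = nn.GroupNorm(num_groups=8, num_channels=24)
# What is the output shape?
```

Input: (2, 24, 44, 44) -> Output: (2, 24, 44, 44)

Answer: (2, 24, 44, 44)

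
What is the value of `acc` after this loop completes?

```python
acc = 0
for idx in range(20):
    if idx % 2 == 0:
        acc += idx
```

Sum of even numbers 0 to 19
`acc` takes the values: 0 → 2 → 6 → 12 → 20 → 30 → 42 → 56 → 72 → 90

Answer: 90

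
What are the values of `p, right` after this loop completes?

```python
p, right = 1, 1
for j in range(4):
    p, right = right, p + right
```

Fibonacci: after 4 iterations
`p, right` takes the values: (1, 1) → (1, 2) → (2, 3) → (3, 5) → (5, 8)

Answer: 5, 8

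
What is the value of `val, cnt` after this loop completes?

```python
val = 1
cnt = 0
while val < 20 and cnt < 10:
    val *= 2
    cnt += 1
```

Double until >= 20 or 10 iterations
`val, cnt` takes the values: (1, 0) → (2, 0) → (2, 1) → (4, 1) → (4, 2) → (8, 2) → (8, 3) → (16, 3) → (16, 4) → (32, 4) → (32, 5)

Answer: 32, 5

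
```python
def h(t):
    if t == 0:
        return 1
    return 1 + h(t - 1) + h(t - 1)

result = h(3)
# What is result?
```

h(t) = 1 + 2·h(t-1), h(0)=1. Closed form: (1+1)·2^3 - 1 = 15.

Answer: 15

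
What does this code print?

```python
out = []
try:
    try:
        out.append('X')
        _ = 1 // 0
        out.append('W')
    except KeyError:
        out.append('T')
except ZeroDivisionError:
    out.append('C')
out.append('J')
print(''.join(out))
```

Execution trace: 'X' (try body) → 'C' (outer except ZeroDivisionError) → 'J' (after the try/except). Output: XCJ

Answer: XCJ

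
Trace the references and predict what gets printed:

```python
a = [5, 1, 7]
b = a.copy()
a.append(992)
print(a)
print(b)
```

Key concept: list.copy() creates independent copy.
Step by step:
`a = [5, 1, 7]` → a = [5, 1, 7]
`b = a.copy()` → b = [5, 1, 7]
`a.append(992)` → a = [5, 1, 7, 992]
`print(a)` → prints [5, 1, 7, 992]
`print(b)` → prints [5, 1, 7]

Answer:
[5, 1, 7, 992]
[5, 1, 7]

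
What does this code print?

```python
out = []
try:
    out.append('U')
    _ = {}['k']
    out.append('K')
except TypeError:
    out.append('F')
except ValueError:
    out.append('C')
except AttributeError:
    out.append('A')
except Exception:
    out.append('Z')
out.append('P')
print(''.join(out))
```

Execution trace: 'U' (try body) → 'Z' (except Exception) → 'P' (after the try/except). Output: UZP

Answer: UZP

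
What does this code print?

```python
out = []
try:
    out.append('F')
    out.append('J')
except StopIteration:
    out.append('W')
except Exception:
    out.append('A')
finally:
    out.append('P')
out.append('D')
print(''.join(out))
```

Execution trace: 'F' (try body) → 'J' (try body, no exception) → 'P' (finally) → 'D' (after the try/except). Output: FJPD

Answer: FJPD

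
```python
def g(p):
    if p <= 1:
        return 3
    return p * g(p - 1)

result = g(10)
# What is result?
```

g(10) = 10 * 9 * 8 * 7 * 6 * 5 * 4 * 3 * 2 * 3 = 10886400

Answer: 10886400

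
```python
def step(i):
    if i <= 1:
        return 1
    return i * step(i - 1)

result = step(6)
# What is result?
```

step(6) = 6 * 5 * 4 * 3 * 2 * 1 = 720

Answer: 720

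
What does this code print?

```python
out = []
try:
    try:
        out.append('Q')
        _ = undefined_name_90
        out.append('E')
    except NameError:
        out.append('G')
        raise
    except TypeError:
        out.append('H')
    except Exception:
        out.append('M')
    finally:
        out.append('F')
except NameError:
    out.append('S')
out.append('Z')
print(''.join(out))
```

Execution trace: 'Q' (inner try body) → 'G' (inner except NameError) → 'F' (inner finally) → 'S' (outer except NameError) → 'Z' (after the try/except). Output: QGFSZ

Answer: QGFSZ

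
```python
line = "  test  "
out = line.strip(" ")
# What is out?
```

Trace:
`line = "  test  "` → line = '  test  '
`out = line.strip(" ")` → out = 'test'
So out = 'test'

Answer: 'test'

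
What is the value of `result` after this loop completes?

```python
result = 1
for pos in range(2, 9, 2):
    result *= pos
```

Product of even numbers 2 to 8
`result` takes the values: 1 → 2 → 8 → 48 → 384

Answer: 384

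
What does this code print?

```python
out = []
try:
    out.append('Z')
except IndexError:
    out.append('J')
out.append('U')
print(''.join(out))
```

Execution trace: 'Z' (try body, no exception) → 'U' (after the try/except). Output: ZU

Answer: ZU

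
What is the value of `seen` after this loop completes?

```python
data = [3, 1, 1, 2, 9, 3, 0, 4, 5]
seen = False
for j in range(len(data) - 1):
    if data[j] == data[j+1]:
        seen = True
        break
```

Check consecutive duplicates in [3, 1, 1, 2, 9, 3, 0, 4, 5]
`seen` takes the values: False → True

Answer: True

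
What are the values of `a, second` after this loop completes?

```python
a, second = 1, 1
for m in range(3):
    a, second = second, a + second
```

Fibonacci: after 3 iterations
`a, second` takes the values: (1, 1) → (1, 2) → (2, 3) → (3, 5)

Answer: 3, 5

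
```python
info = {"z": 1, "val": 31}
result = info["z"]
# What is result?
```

Trace:
`info = {"z": 1, "val": 31}` → info = {'z': 1, 'val': 31}
`result = info["z"]` → result = 1
So result = 1

Answer: 1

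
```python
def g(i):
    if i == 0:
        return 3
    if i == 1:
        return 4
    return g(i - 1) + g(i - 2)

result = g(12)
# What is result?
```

Build up from base cases: g(0)=3, g(1)=4, g(2)=7, g(3)=11, g(4)=18, g(5)=29, g(6)=47, ..., g(12)=843

Answer: 843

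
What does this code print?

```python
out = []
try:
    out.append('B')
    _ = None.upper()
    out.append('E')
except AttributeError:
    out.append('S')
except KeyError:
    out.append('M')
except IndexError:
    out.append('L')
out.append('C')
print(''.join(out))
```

Execution trace: 'B' (try body) → 'S' (except AttributeError) → 'C' (after the try/except). Output: BSC

Answer: BSC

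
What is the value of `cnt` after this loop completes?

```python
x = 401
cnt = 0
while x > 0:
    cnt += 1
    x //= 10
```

Count digits by repeated division by 10
`cnt` takes the values: 0 → 1 → 2 → 3

Answer: 3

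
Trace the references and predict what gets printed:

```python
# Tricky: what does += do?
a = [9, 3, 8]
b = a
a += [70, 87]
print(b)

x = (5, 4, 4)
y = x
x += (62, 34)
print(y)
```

Key concept: += behavior differs for mutable vs immutable.
Step by step:
`a = [9, 3, 8]` → a = [9, 3, 8]
`b = a` → b = [9, 3, 8] (same object as a)
`a += [70, 87]` → a = [9, 3, 8, 70, 87] (same object as b); b = [9, 3, 8, 70, 87] (same object as a)
`print(b)` → prints [9, 3, 8, 70, 87]
`x = (5, 4, 4)` → x = (5, 4, 4)
`y = x` → y = (5, 4, 4)
`x += (62, 34)` → x = (5, 4, 4, 62, 34)
`print(y)` → prints (5, 4, 4)

Answer:
[9, 3, 8, 70, 87]
(5, 4, 4)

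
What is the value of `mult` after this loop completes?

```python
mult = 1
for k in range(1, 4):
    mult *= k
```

3! = 6
`mult` takes the values: 1 → 2 → 6

Answer: 6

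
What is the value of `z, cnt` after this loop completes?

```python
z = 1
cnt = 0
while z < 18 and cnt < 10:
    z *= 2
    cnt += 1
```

Double until >= 18 or 10 iterations
`z, cnt` takes the values: (1, 0) → (2, 0) → (2, 1) → (4, 1) → (4, 2) → (8, 2) → (8, 3) → (16, 3) → (16, 4) → (32, 4) → (32, 5)

Answer: 32, 5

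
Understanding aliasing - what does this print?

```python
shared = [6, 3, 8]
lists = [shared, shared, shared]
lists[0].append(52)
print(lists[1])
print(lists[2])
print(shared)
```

Key concept: list of same reference.
Step by step:
`shared = [6, 3, 8]` → shared = [6, 3, 8]
`lists = [shared, shared, shared]` → lists = [[6, 3, 8], [6, 3, 8], [6, 3, 8]]
`lists[0].append(52)` → shared = [6, 3, 8, 52]; lists = [[6, 3, 8, 52], [6, 3, 8, 52], [6, 3, 8, 52]]
`print(lists[1])` → prints [6, 3, 8, 52]
`print(lists[2])` → prints [6, 3, 8, 52]
`print(shared)` → prints [6, 3, 8, 52]

Answer:
[6, 3, 8, 52]
[6, 3, 8, 52]
[6, 3, 8, 52]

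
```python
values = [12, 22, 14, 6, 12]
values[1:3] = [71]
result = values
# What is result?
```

Trace:
`values = [12, 22, 14, 6, 12]` → values = [12, 22, 14, 6, 12]
`values[1:3] = [71]` → values = [12, 71, 6, 12]
`result = values` → result = [12, 71, 6, 12]
So result = [12, 71, 6, 12]

Answer: [12, 71, 6, 12]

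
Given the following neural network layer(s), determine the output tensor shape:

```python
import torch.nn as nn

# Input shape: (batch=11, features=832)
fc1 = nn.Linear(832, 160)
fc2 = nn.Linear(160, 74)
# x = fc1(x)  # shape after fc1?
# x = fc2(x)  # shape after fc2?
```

Input: (11, 832) -> after fc1: (11, 160) -> Output: (11, 74)

Answer: (11, 74)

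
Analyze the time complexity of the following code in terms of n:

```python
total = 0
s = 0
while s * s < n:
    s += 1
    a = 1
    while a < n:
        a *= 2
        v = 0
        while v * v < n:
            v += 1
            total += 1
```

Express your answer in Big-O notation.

Each loop level contributes: √n × log n × √n. Multiplying the contributions gives O(n log n).

Answer: O(n log n)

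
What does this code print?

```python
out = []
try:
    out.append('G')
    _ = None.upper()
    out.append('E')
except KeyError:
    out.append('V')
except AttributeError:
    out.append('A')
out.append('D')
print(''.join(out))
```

Execution trace: 'G' (try body) → 'A' (except AttributeError) → 'D' (after the try/except). Output: GAD

Answer: GAD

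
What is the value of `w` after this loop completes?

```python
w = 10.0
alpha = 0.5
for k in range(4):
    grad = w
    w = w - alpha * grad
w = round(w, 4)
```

Gradient descent: w = 10.0 * (1 - 0.5)^4
`w` takes the values: 10.0 → 5.0 → 2.5 → 1.25 → 0.625

Answer: 0.625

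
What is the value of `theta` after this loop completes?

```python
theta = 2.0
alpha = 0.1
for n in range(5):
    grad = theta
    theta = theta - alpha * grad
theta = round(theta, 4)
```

Gradient descent: w = 2.0 * (1 - 0.1)^5
`theta` takes the values: 2.0 → 1.8 → 1.62 → 1.458 → 1.3122 → 1.18098 → 1.181

Answer: 1.181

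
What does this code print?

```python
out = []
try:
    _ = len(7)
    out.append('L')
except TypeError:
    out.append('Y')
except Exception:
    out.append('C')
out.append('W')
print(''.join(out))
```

Execution trace: 'Y' (except TypeError) → 'W' (after the try/except). Output: YW

Answer: YW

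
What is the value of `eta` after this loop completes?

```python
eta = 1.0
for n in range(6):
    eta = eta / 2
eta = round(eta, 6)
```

Halving LR 6 times: 1 / 2^6
`eta` takes the values: 1.0 → 0.5 → 0.25 → 0.125 → 0.0625 → 0.03125 → 0.015625

Answer: 0.015625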